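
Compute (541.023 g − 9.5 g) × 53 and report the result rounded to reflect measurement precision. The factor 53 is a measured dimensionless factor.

2.8 × 10^4 g

541.023 g − 9.5 g = 531.523 g; the difference is limited to 1 decimal place (4 s.f.).
Carrying full precision, 531.523 × 53 = 28170.719 g; 53 has 2 s.f., so the result keeps min(4, 2) = 2 s.f.
Rounded to 2 significant figures: 2.8 × 10^4 g.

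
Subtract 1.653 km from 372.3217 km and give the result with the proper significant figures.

370.669 km

372.3217 km − 1.653 km = 370.6687 km.
Addition/subtraction keeps the fewest decimal places: 372.3217 → 4 decimal places, 1.653 → 3 decimal places; limit is 3.
Rounded to 3 decimal places: 370.669 km.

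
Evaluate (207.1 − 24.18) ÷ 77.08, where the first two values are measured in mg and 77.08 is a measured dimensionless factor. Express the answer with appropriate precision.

2.373 mg

207.1 mg − 24.18 mg = 182.92 mg; the difference is limited to 1 decimal place (4 s.f.).
Carrying full precision, 182.92 ÷ 77.08 = 2.37311883757… mg; 77.08 has 4 s.f., so the result keeps min(4, 4) = 4 s.f.
Rounded to 4 significant figures: 2.373 mg.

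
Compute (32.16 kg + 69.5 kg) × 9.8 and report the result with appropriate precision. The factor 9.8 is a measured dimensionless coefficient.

32.16 kg + 69.5 kg = 101.66 kg; the sum is limited to 1 decimal place (4 s.f.).
Carrying full precision, 101.66 × 9.8 = 996.268 kg; 9.8 has 2 s.f., so the result keeps min(4, 2) = 2 s.f.
Rounded to 2 significant figures: 1.0 × 10³ kg.

1.0 × 10³ kg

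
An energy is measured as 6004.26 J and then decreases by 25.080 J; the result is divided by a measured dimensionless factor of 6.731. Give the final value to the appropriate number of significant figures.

888.3 J

6004.26 J − 25.080 J = 5979.180 J; the difference is limited to 2 decimal places (6 s.f.).
Carrying full precision, 5979.180 ÷ 6.731 = 888.304858119… J; 6.731 has 4 s.f., so the result keeps min(6, 4) = 4 s.f.
Rounded to 4 significant figures: 888.3 J.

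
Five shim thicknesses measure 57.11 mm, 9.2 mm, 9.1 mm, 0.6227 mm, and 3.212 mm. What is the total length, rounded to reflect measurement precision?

57.11 mm + 9.2 mm + 9.1 mm + 0.6227 mm + 3.212 mm = 79.2447 mm.
Addition/subtraction keeps the fewest decimal places: 57.11 → 2 decimal places, 9.2 → 1 decimal place, 9.1 → 1 decimal place, 0.6227 → 4 decimal places, 3.212 → 3 decimal places; limit is 1.
Rounded to 1 decimal place: 79.2 mm.

79.2 mm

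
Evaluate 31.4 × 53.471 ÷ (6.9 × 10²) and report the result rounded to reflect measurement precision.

2.4

31.4 × 53.471 ÷ (6.9 × 10²) = 2.43331797101…
Multiplication/division keeps the fewest significant figures: 31.4 → 3 s.f., 53.471 → 5 s.f., 6.9 × 10² → 2 s.f.; limit is 2.
Rounded to 2 significant figures: 2.4.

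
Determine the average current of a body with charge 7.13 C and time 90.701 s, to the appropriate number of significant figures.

average current = 7.13 C ÷ 90.701 s = 0.0786099381484… A.
7.13 has 3 significant figures; 90.701 has 5.
Division/multiplication keeps the fewest: 3 significant figures.
Rounded: 0.0786 A.

0.0786 A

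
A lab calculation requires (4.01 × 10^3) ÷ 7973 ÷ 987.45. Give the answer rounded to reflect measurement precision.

5.09 × 10^-4

(4.01 × 10^3) ÷ 7973 ÷ 987.45 = 0.000509339660373…
Multiplication/division keeps the fewest significant figures: 4.01 × 10^3 → 3 s.f., 7973 → 4 s.f., 987.45 → 5 s.f.; limit is 3.
Rounded to 3 significant figures: 5.09 × 10^-4.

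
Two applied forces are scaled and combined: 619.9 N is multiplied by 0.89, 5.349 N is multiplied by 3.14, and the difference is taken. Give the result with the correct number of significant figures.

619.9 × 0.89 = 551.711 → 5.5 × 10^2 N (2 s.f., last digit at the 10^1 place).
5.349 × 3.14 = 16.79586 → 16.8 N (3 s.f., last digit at the 10^-1 place).
Difference: 534.91514 N; keep the coarser place, 10^1.
Result: 5.3 × 10^2 N.

5.3 × 10^2 N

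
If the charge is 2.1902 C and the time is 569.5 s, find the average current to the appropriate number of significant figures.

0.003846 A

average current = 2.1902 C ÷ 569.5 s = 0.00384582967515… A.
2.1902 has 5 significant figures; 569.5 has 4.
Division/multiplication keeps the fewest: 4 significant figures.
Rounded: 0.003846 A.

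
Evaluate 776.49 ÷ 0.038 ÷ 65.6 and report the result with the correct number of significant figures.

776.49 ÷ 0.038 ÷ 65.6 = 311.493100128…
Multiplication/division keeps the fewest significant figures: 776.49 → 5 s.f., 0.038 → 2 s.f., 65.6 → 3 s.f.; limit is 2.
Rounded to 2 significant figures: 3.1 × 10².

3.1 × 10²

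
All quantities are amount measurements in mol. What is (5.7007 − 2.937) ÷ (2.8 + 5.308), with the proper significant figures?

5.7007 − 2.937 = 2.7637, limited to 3 d.p. → 4 s.f.; 2.8 + 5.308 = 8.108, limited to 1 d.p. → 2 s.f.
Carrying full precision, 2.7637 ÷ 8.108 = 0.340860878145…; keep min(4, 2) = 2 s.f.
Rounded to 2 significant figures: 0.34.

0.34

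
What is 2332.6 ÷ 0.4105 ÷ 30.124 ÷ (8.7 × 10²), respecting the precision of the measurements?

2332.6 ÷ 0.4105 ÷ 30.124 ÷ (8.7 × 10²) = 0.216817942216…
Multiplication/division keeps the fewest significant figures: 2332.6 → 5 s.f., 0.4105 → 4 s.f., 30.124 → 5 s.f., 8.7 × 10² → 2 s.f.; limit is 2.
Rounded to 2 significant figures: 0.22.

0.22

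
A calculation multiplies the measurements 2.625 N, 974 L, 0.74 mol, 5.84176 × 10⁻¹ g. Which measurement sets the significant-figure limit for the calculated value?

0.74 mol

2.625 N → 4 s.f.; 974 L → 3 s.f.; 0.74 mol → 2 s.f.; 5.84176 × 10⁻¹ g → 6 s.f.
The fewest is 2 significant figures, from 0.74 mol.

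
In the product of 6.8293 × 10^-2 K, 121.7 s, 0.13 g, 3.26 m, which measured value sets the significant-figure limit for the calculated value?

6.8293 × 10^-2 K → 5 s.f.; 121.7 s → 4 s.f.; 0.13 g → 2 s.f.; 3.26 m → 3 s.f.
The fewest is 2 significant figures, from 0.13 g.

0.13 g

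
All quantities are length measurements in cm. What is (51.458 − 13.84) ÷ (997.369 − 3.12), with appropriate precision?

3.784 × 10^-2

51.458 − 13.84 = 37.618, limited to 2 d.p. → 4 s.f.; 997.369 − 3.12 = 994.249, limited to 2 d.p. → 5 s.f.
Carrying full precision, 37.618 ÷ 994.249 = 0.0378355924924…; keep min(4, 5) = 4 s.f.
Rounded to 4 significant figures: 3.784 × 10^-2.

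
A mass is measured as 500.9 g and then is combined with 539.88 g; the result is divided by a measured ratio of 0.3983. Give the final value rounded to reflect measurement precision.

2613 g

500.9 g + 539.88 g = 1040.78 g; the sum is limited to 1 decimal place (5 s.f.).
Carrying full precision, 1040.78 ÷ 0.3983 = 2613.05548581… g; 0.3983 has 4 s.f., so the result keeps min(5, 4) = 4 s.f.
Rounded to 4 significant figures: 2613 g.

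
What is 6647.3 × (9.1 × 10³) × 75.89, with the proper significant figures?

6647.3 × (9.1 × 10³) × 75.89 = 4.5906187327 × 10^9
Multiplication/division keeps the fewest significant figures: 6647.3 → 5 s.f., 9.1 × 10³ → 2 s.f., 75.89 → 4 s.f.; limit is 2.
Rounded to 2 significant figures: 4.6 × 10⁹.

4.6 × 10⁹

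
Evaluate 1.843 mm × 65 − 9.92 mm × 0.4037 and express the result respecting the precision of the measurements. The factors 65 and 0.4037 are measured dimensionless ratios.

1.843 × 65 = 119.795 → 1.2 × 10² mm (2 s.f., last digit at the 10^1 place).
9.92 × 0.4037 = 4.004704 → 4.00 mm (3 s.f., last digit at the 10^-2 place).
Difference: 115.790296 mm; keep the coarser place, 10^1.
Result: 1.2 × 10² mm.

1.2 × 10² mm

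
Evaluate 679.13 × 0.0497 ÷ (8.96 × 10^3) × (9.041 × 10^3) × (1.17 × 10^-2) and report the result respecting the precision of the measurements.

679.13 × 0.0497 ÷ (8.96 × 10^3) × (9.041 × 10^3) × (1.17 × 10^-2) = 0.398477336245…
Multiplication/division keeps the fewest significant figures: 679.13 → 5 s.f., 0.0497 → 3 s.f., 8.96 × 10^3 → 3 s.f., 9.041 × 10^3 → 4 s.f., 1.17 × 10^-2 → 3 s.f.; limit is 3.
Rounded to 3 significant figures: 0.398.

0.398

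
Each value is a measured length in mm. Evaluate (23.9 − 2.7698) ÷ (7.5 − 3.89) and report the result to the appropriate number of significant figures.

5.9

23.9 − 2.7698 = 21.1302, limited to 1 d.p. → 3 s.f.; 7.5 − 3.89 = 3.61, limited to 1 d.p. → 2 s.f.
Carrying full precision, 21.1302 ÷ 3.61 = 5.85324099723…; keep min(3, 2) = 2 s.f.
Rounded to 2 significant figures: 5.9.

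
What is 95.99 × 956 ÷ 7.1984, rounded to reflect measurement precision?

95.99 × 956 ÷ 7.1984 = 12748.171816…
Multiplication/division keeps the fewest significant figures: 95.99 → 4 s.f., 956 → 3 s.f., 7.1984 → 5 s.f.; limit is 3.
Rounded to 3 significant figures: 1.27 × 10⁴.

1.27 × 10⁴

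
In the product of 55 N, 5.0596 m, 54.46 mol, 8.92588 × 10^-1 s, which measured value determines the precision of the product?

55 N

55 N → 2 s.f.; 5.0596 m → 5 s.f.; 54.46 mol → 4 s.f.; 8.92588 × 10^-1 s → 6 s.f.
The fewest is 2 significant figures, from 55 N.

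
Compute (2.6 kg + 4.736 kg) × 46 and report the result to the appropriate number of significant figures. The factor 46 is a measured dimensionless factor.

2.6 kg + 4.736 kg = 7.336 kg; the sum is limited to 1 decimal place (2 s.f.).
Carrying full precision, 7.336 × 46 = 337.456 kg; 46 has 2 s.f., so the result keeps min(2, 2) = 2 s.f.
Rounded to 2 significant figures: 3.4 × 10² kg.

3.4 × 10² kg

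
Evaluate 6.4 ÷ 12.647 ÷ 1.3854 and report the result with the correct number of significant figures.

6.4 ÷ 12.647 ÷ 1.3854 = 0.365272748191…
Multiplication/division keeps the fewest significant figures: 6.4 → 2 s.f., 12.647 → 5 s.f., 1.3854 → 5 s.f.; limit is 2.
Rounded to 2 significant figures: 0.37.

0.37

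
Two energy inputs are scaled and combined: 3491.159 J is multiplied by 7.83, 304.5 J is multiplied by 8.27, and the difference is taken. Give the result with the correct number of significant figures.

2.48 × 10⁴ J

3491.159 × 7.83 = 27335.77497 → 2.73 × 10⁴ J (3 s.f., last digit at the 10^2 place).
304.5 × 8.27 = 2518.215 → 2.52 × 10³ J (3 s.f., last digit at the 10^1 place).
Difference: 24817.55997 J; keep the coarser place, 10^2.
Result: 2.48 × 10⁴ J.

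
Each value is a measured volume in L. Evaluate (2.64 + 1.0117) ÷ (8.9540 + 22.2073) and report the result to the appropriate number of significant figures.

2.64 + 1.0117 = 3.6517, limited to 2 d.p. → 3 s.f.; 8.9540 + 22.2073 = 31.1613, limited to 4 d.p. → 6 s.f.
Carrying full precision, 3.6517 ÷ 31.1613 = 0.117187023648…; keep min(3, 6) = 3 s.f.
Rounded to 3 significant figures: 0.117.

0.117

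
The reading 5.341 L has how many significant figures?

4

5.341: every digit is nonzero and significant.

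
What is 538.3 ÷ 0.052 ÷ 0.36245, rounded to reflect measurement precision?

2.9 × 10^4

538.3 ÷ 0.052 ÷ 0.36245 = 28560.9686217…
Multiplication/division keeps the fewest significant figures: 538.3 → 4 s.f., 0.052 → 2 s.f., 0.36245 → 5 s.f.; limit is 2.
Rounded to 2 significant figures: 2.9 × 10^4.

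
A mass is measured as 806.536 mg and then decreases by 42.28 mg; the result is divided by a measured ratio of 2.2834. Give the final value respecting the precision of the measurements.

806.536 mg − 42.28 mg = 764.256 mg; the difference is limited to 2 decimal places (5 s.f.).
Carrying full precision, 764.256 ÷ 2.2834 = 334.700884646… mg; 2.2834 has 5 s.f., so the result keeps min(5, 5) = 5 s.f.
Rounded to 5 significant figures: 334.70 mg.

334.70 mg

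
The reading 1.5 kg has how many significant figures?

1.5: every digit is nonzero and significant.

2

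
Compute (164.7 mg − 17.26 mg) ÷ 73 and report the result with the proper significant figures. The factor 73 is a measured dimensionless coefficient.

2.0 mg

164.7 mg − 17.26 mg = 147.44 mg; the difference is limited to 1 decimal place (4 s.f.).
Carrying full precision, 147.44 ÷ 73 = 2.0197260274… mg; 73 has 2 s.f., so the result keeps min(4, 2) = 2 s.f.
Rounded to 2 significant figures: 2.0 mg.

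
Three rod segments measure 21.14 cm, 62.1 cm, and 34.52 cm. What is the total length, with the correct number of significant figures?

117.8 cm

21.14 cm + 62.1 cm + 34.52 cm = 117.76 cm.
Addition/subtraction keeps the fewest decimal places: 21.14 → 2 decimal places, 62.1 → 1 decimal place, 34.52 → 2 decimal places; limit is 1.
Rounded to 1 decimal place: 117.8 cm.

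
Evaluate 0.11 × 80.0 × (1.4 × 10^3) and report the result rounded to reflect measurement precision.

1.2 × 10^4

0.11 × 80.0 × (1.4 × 10^3) = 12320
Multiplication/division keeps the fewest significant figures: 0.11 → 2 s.f., 80.0 → 3 s.f., 1.4 × 10^3 → 2 s.f.; limit is 2.
Rounded to 2 significant figures: 1.2 × 10^4.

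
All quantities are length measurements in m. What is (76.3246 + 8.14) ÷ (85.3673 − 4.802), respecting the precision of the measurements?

76.3246 + 8.14 = 84.4646, limited to 2 d.p. → 4 s.f.; 85.3673 − 4.802 = 80.5653, limited to 3 d.p. → 5 s.f.
Carrying full precision, 84.4646 ÷ 80.5653 = 1.04839924881…; keep min(4, 5) = 4 s.f.
Rounded to 4 significant figures: 1.048.

1.048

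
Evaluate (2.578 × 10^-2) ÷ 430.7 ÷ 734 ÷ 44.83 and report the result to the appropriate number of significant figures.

(2.578 × 10^-2) ÷ 430.7 ÷ 734 ÷ 44.83 = 1.81904416058 × 10^-9…
Multiplication/division keeps the fewest significant figures: 2.578 × 10^-2 → 4 s.f., 430.7 → 4 s.f., 734 → 3 s.f., 44.83 → 4 s.f.; limit is 3.
Rounded to 3 significant figures: 1.82 × 10^-9.

1.82 × 10^-9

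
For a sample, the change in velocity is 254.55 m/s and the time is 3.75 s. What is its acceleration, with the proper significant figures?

67.9 m/s²

acceleration = 254.55 m/s ÷ 3.75 s = 67.88 m/s².
254.55 has 5 significant figures; 3.75 has 3.
Division/multiplication keeps the fewest: 3 significant figures.
Rounded: 67.9 m/s².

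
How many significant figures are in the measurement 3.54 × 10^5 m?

3

3.54 × 10^5: in scientific notation every digit of the coefficient is significant.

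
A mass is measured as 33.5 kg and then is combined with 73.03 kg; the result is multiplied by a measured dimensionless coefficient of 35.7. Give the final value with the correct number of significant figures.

33.5 kg + 73.03 kg = 106.53 kg; the sum is limited to 1 decimal place (4 s.f.).
Carrying full precision, 106.53 × 35.7 = 3803.121 kg; 35.7 has 3 s.f., so the result keeps min(4, 3) = 3 s.f.
Rounded to 3 significant figures: 3.80 × 10³ kg.

3.80 × 10³ kg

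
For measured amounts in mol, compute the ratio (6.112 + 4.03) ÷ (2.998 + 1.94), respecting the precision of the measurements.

6.112 + 4.03 = 10.142, limited to 2 d.p. → 4 s.f.; 2.998 + 1.94 = 4.938, limited to 2 d.p. → 3 s.f.
Carrying full precision, 10.142 ÷ 4.938 = 2.05386796274…; keep min(4, 3) = 3 s.f.
Rounded to 3 significant figures: 2.05.

2.05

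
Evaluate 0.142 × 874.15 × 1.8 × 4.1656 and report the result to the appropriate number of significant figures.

0.142 × 874.15 × 1.8 × 4.1656 = 930.731421744
Multiplication/division keeps the fewest significant figures: 0.142 → 3 s.f., 874.15 → 5 s.f., 1.8 → 2 s.f., 4.1656 → 5 s.f.; limit is 2.
Rounded to 2 significant figures: 9.3 × 10^2.

9.3 × 10^2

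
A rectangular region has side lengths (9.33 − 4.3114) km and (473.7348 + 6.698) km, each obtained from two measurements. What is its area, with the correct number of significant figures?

2.41 × 10³ km²

9.33 − 4.3114 = 5.0186, limited to 2 d.p. → 3 s.f.; 473.7348 + 6.698 = 480.4328, limited to 3 d.p. → 6 s.f.
Carrying full precision, 5.0186 × 480.4328 = 2411.10005008; keep min(3, 6) = 3 s.f.
Rounded to 3 significant figures: 2.41 × 10³ km².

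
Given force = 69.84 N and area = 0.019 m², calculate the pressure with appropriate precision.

3.7 × 10^3 Pa

pressure = 69.84 N ÷ 0.019 m² = 3675.78947368… Pa.
69.84 has 4 significant figures; 0.019 has 2.
Division/multiplication keeps the fewest: 2 significant figures.
Rounded: 3.7 × 10^3 Pa.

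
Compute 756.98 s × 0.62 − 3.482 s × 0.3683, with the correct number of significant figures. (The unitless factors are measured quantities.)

4.7 × 10² s

756.98 × 0.62 = 469.3276 → 4.7 × 10² s (2 s.f., last digit at the 10^1 place).
3.482 × 0.3683 = 1.2824206 → 1.282 s (4 s.f., last digit at the 10^-3 place).
Difference: 468.0451794 s; keep the coarser place, 10^1.
Result: 4.7 × 10² s.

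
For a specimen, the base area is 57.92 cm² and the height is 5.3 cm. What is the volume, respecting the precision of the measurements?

volume = 57.92 cm² × 5.3 cm = 306.976 cm³.
57.92 has 4 significant figures; 5.3 has 2.
Division/multiplication keeps the fewest: 2 significant figures.
Rounded: 3.1 × 10² cm³.

3.1 × 10² cm³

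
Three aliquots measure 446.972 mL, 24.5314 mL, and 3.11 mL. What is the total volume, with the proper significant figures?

474.61 mL

446.972 mL + 24.5314 mL + 3.11 mL = 474.6134 mL.
Addition/subtraction keeps the fewest decimal places: 446.972 → 3 decimal places, 24.5314 → 4 decimal places, 3.11 → 2 decimal places; limit is 2.
Rounded to 2 decimal places: 474.61 mL.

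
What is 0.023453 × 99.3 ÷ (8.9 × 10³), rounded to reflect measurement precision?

0.023453 × 99.3 ÷ (8.9 × 10³) = 0.000261672235955…
Multiplication/division keeps the fewest significant figures: 0.023453 → 5 s.f., 99.3 → 3 s.f., 8.9 × 10³ → 2 s.f.; limit is 2.
Rounded to 2 significant figures: 2.6 × 10⁻⁴.

2.6 × 10⁻⁴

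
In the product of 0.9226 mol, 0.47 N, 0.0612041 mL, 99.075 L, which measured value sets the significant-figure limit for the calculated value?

0.47 N

0.9226 mol → 4 s.f.; 0.47 N → 2 s.f.; 0.0612041 mL → 6 s.f.; 99.075 L → 5 s.f.
The fewest is 2 significant figures, from 0.47 N.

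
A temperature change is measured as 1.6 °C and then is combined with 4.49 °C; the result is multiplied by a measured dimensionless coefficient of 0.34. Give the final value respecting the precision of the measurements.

2.1 °C

1.6 °C + 4.49 °C = 6.09 °C; the sum is limited to 1 decimal place (2 s.f.).
Carrying full precision, 6.09 × 0.34 = 2.0706 °C; 0.34 has 2 s.f., so the result keeps min(2, 2) = 2 s.f.
Rounded to 2 significant figures: 2.1 °C.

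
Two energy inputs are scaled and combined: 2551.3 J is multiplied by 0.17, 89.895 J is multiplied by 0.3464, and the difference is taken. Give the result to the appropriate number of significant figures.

4.0 × 10² J

2551.3 × 0.17 = 433.721 → 4.3 × 10² J (2 s.f., last digit at the 10^1 place).
89.895 × 0.3464 = 31.139628 → 31.14 J (4 s.f., last digit at the 10^-2 place).
Difference: 402.581372 J; keep the coarser place, 10^1.
Result: 4.0 × 10² J.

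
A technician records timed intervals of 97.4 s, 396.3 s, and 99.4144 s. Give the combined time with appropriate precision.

593.1 s

97.4 s + 396.3 s + 99.4144 s = 593.1144 s.
Addition/subtraction keeps the fewest decimal places: 97.4 → 1 decimal place, 396.3 → 1 decimal place, 99.4144 → 4 decimal places; limit is 1.
Rounded to 1 decimal place: 593.1 s.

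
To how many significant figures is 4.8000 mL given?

4.8000: trailing zeros after a decimal point are significant.

5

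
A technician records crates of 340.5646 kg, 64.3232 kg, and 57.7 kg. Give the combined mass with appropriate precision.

340.5646 kg + 64.3232 kg + 57.7 kg = 462.5878 kg.
Addition/subtraction keeps the fewest decimal places: 340.5646 → 4 decimal places, 64.3232 → 4 decimal places, 57.7 → 1 decimal place; limit is 1.
Rounded to 1 decimal place: 462.6 kg.

462.6 kg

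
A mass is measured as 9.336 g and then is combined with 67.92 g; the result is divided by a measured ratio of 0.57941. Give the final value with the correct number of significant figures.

9.336 g + 67.92 g = 77.256 g; the sum is limited to 2 decimal places (4 s.f.).
Carrying full precision, 77.256 ÷ 0.57941 = 133.335634525… g; 0.57941 has 5 s.f., so the result keeps min(4, 5) = 4 s.f.
Rounded to 4 significant figures: 133.3 g.

133.3 g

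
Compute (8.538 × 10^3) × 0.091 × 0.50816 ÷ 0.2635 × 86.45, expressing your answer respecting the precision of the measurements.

(8.538 × 10^3) × 0.091 × 0.50816 ÷ 0.2635 × 86.45 = 129533.588561…
Multiplication/division keeps the fewest significant figures: 8.538 × 10^3 → 4 s.f., 0.091 → 2 s.f., 0.50816 → 5 s.f., 0.2635 → 4 s.f., 86.45 → 4 s.f.; limit is 2.
Rounded to 2 significant figures: 1.3 × 10^5.

1.3 × 10^5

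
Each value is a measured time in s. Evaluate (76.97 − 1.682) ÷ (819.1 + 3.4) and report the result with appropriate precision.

0.09154

76.97 − 1.682 = 75.288, limited to 2 d.p. → 4 s.f.; 819.1 + 3.4 = 822.5, limited to 1 d.p. → 4 s.f.
Carrying full precision, 75.288 ÷ 822.5 = 0.09153556231…; keep min(4, 4) = 4 s.f.
Rounded to 4 significant figures: 0.09154.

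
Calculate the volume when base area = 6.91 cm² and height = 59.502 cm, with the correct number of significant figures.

volume = 6.91 cm² × 59.502 cm = 411.15882 cm³.
6.91 has 3 significant figures; 59.502 has 5.
Division/multiplication keeps the fewest: 3 significant figures.
Rounded: 411 cm³.

411 cm³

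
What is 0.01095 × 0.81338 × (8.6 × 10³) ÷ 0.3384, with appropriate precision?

2.3 × 10²

0.01095 × 0.81338 × (8.6 × 10³) ÷ 0.3384 = 226.347501773…
Multiplication/division keeps the fewest significant figures: 0.01095 → 4 s.f., 0.81338 → 5 s.f., 8.6 × 10³ → 2 s.f., 0.3384 → 4 s.f.; limit is 2.
Rounded to 2 significant figures: 2.3 × 10².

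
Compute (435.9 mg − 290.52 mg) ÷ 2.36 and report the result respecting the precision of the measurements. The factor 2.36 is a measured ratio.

435.9 mg − 290.52 mg = 145.38 mg; the difference is limited to 1 decimal place (4 s.f.).
Carrying full precision, 145.38 ÷ 2.36 = 61.6016949153… mg; 2.36 has 3 s.f., so the result keeps min(4, 3) = 3 s.f.
Rounded to 3 significant figures: 61.6 mg.

61.6 mg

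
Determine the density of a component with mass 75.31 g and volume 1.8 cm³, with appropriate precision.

42 g/cm³

density = 75.31 g ÷ 1.8 cm³ = 41.8388888889… g/cm³.
75.31 has 4 significant figures; 1.8 has 2.
Division/multiplication keeps the fewest: 2 significant figures.
Rounded: 42 g/cm³.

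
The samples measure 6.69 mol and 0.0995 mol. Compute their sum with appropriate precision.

6.69 mol + 0.0995 mol = 6.7895 mol.
Addition/subtraction keeps the fewest decimal places: 6.69 → 2 decimal places, 0.0995 → 4 decimal places; limit is 2.
Rounded to 2 decimal places: 6.79 mol.

6.79 mol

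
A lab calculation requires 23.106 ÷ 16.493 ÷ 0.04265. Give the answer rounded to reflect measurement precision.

23.106 ÷ 16.493 ÷ 0.04265 = 32.8477838728…
Multiplication/division keeps the fewest significant figures: 23.106 → 5 s.f., 16.493 → 5 s.f., 0.04265 → 4 s.f.; limit is 4.
Rounded to 4 significant figures: 32.85.

32.85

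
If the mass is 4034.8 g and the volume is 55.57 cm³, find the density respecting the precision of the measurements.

72.61 g/cm³

density = 4034.8 g ÷ 55.57 cm³ = 72.6075220443… g/cm³.
4034.8 has 5 significant figures; 55.57 has 4.
Division/multiplication keeps the fewest: 4 significant figures.
Rounded: 72.61 g/cm³.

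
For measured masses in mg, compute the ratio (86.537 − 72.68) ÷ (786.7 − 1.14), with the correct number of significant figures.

86.537 − 72.68 = 13.857, limited to 2 d.p. → 4 s.f.; 786.7 − 1.14 = 785.56, limited to 1 d.p. → 4 s.f.
Carrying full precision, 13.857 ÷ 785.56 = 0.0176396456031…; keep min(4, 4) = 4 s.f.
Rounded to 4 significant figures: 0.01764.

0.01764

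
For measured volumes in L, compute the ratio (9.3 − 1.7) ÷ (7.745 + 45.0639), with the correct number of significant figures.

1.4 × 10^-1

9.3 − 1.7 = 7.6, limited to 1 d.p. → 2 s.f.; 7.745 + 45.0639 = 52.8089, limited to 3 d.p. → 5 s.f.
Carrying full precision, 7.6 ÷ 52.8089 = 0.143915135517…; keep min(2, 5) = 2 s.f.
Rounded to 2 significant figures: 1.4 × 10^-1.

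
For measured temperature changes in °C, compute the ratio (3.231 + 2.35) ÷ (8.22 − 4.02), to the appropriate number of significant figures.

1.33

3.231 + 2.35 = 5.581, limited to 2 d.p. → 3 s.f.; 8.22 − 4.02 = 4.20, limited to 2 d.p. → 3 s.f.
Carrying full precision, 5.581 ÷ 4.20 = 1.32880952381…; keep min(3, 3) = 3 s.f.
Rounded to 3 significant figures: 1.33.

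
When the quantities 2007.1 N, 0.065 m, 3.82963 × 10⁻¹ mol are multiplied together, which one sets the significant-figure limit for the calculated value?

0.065 m

2007.1 N → 5 s.f.; 0.065 m → 2 s.f.; 3.82963 × 10⁻¹ mol → 6 s.f.
The fewest is 2 significant figures, from 0.065 m.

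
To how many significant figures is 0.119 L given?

3

0.119: leading zeros are not significant.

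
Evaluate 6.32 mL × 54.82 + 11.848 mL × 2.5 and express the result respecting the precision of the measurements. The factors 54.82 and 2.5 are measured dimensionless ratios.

3.76 × 10² mL

6.32 × 54.82 = 346.4624 → 346 mL (3 s.f., last digit at the 10^0 place).
11.848 × 2.5 = 29.62 → 3.0 × 10¹ mL (2 s.f., last digit at the 10^0 place).
Sum: 376.0824 mL; keep the coarser place, 10^0.
Result: 3.76 × 10² mL.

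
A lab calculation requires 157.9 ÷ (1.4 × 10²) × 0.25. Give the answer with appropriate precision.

0.28

157.9 ÷ (1.4 × 10²) × 0.25 = 0.281964285714…
Multiplication/division keeps the fewest significant figures: 157.9 → 4 s.f., 1.4 × 10² → 2 s.f., 0.25 → 2 s.f.; limit is 2.
Rounded to 2 significant figures: 0.28.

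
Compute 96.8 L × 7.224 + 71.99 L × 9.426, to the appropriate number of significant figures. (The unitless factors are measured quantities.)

1378 L

96.8 × 7.224 = 699.2832 → 6.99 × 10^2 L (3 s.f., last digit at the 10^0 place).
71.99 × 9.426 = 678.57774 → 678.6 L (4 s.f., last digit at the 10^-1 place).
Sum: 1377.86094 L; keep the coarser place, 10^0.
Result: 1378 L.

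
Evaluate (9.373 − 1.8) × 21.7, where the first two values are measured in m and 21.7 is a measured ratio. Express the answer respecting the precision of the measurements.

1.6 × 10^2 m

9.373 m − 1.8 m = 7.573 m; the difference is limited to 1 decimal place (2 s.f.).
Carrying full precision, 7.573 × 21.7 = 164.3341 m; 21.7 has 3 s.f., so the result keeps min(2, 3) = 2 s.f.
Rounded to 2 significant figures: 1.6 × 10^2 m.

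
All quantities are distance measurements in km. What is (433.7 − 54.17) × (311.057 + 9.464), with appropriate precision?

1.216 × 10⁵ km²

433.7 − 54.17 = 379.53, limited to 1 d.p. → 4 s.f.; 311.057 + 9.464 = 320.521, limited to 3 d.p. → 6 s.f.
Carrying full precision, 379.53 × 320.521 = 121647.33513; keep min(4, 6) = 4 s.f.
Rounded to 4 significant figures: 1.216 × 10⁵ km².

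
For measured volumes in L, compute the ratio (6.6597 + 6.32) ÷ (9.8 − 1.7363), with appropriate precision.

1.6

6.6597 + 6.32 = 12.9797, limited to 2 d.p. → 4 s.f.; 9.8 − 1.7363 = 8.0637, limited to 1 d.p. → 2 s.f.
Carrying full precision, 12.9797 ÷ 8.0637 = 1.60964569614…; keep min(4, 2) = 2 s.f.
Rounded to 2 significant figures: 1.6.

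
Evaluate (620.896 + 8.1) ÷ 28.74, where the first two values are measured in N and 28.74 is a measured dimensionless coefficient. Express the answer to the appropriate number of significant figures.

620.896 N + 8.1 N = 628.996 N; the sum is limited to 1 decimal place (4 s.f.).
Carrying full precision, 628.996 ÷ 28.74 = 21.8857341684… N; 28.74 has 4 s.f., so the result keeps min(4, 4) = 4 s.f.
Rounded to 4 significant figures: 21.89 N.

21.89 N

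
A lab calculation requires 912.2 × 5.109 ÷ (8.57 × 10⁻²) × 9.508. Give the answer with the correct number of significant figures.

912.2 × 5.109 ÷ (8.57 × 10⁻²) × 9.508 = 517052.118301…
Multiplication/division keeps the fewest significant figures: 912.2 → 4 s.f., 5.109 → 4 s.f., 8.57 × 10⁻² → 3 s.f., 9.508 → 4 s.f.; limit is 3.
Rounded to 3 significant figures: 5.17 × 10⁵.

5.17 × 10⁵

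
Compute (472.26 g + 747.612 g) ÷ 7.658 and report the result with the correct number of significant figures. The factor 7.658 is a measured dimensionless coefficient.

159.3 g

472.26 g + 747.612 g = 1219.872 g; the sum is limited to 2 decimal places (6 s.f.).
Carrying full precision, 1219.872 ÷ 7.658 = 159.293810394… g; 7.658 has 4 s.f., so the result keeps min(6, 4) = 4 s.f.
Rounded to 4 significant figures: 159.3 g.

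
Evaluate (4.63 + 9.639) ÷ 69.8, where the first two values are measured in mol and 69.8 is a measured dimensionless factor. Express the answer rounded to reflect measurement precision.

0.204 mol

4.63 mol + 9.639 mol = 14.269 mol; the sum is limited to 2 decimal places (4 s.f.).
Carrying full precision, 14.269 ÷ 69.8 = 0.204426934097… mol; 69.8 has 3 s.f., so the result keeps min(4, 3) = 3 s.f.
Rounded to 3 significant figures: 0.204 mol.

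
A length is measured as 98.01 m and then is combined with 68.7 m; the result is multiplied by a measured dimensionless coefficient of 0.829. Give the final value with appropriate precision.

98.01 m + 68.7 m = 166.71 m; the sum is limited to 1 decimal place (4 s.f.).
Carrying full precision, 166.71 × 0.829 = 138.20259 m; 0.829 has 3 s.f., so the result keeps min(4, 3) = 3 s.f.
Rounded to 3 significant figures: 138 m.

138 m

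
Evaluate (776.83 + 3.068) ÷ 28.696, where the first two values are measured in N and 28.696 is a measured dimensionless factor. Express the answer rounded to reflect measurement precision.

776.83 N + 3.068 N = 779.898 N; the sum is limited to 2 decimal places (5 s.f.).
Carrying full precision, 779.898 ÷ 28.696 = 27.1779342069… N; 28.696 has 5 s.f., so the result keeps min(5, 5) = 5 s.f.
Rounded to 5 significant figures: 27.178 N.

27.178 N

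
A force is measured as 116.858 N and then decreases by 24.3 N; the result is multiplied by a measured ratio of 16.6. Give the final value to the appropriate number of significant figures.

116.858 N − 24.3 N = 92.558 N; the difference is limited to 1 decimal place (3 s.f.).
Carrying full precision, 92.558 × 16.6 = 1536.4628 N; 16.6 has 3 s.f., so the result keeps min(3, 3) = 3 s.f.
Rounded to 3 significant figures: 1.54 × 10³ N.

1.54 × 10³ N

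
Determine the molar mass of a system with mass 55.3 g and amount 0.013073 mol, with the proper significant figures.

molar mass = 55.3 g ÷ 0.013073 mol = 4230.09255718… g/mol.
55.3 has 3 significant figures; 0.013073 has 5.
Division/multiplication keeps the fewest: 3 significant figures.
Rounded: 4.23 × 10³ g/mol.

4.23 × 10³ g/mol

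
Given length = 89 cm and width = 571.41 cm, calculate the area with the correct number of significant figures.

area = 89 cm × 571.41 cm = 50855.49 cm².
89 has 2 significant figures; 571.41 has 5.
Division/multiplication keeps the fewest: 2 significant figures.
Rounded: 5.1 × 10^4 cm².

5.1 × 10^4 cm²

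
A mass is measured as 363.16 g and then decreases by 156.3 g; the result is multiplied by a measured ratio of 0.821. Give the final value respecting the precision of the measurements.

363.16 g − 156.3 g = 206.86 g; the difference is limited to 1 decimal place (4 s.f.).
Carrying full precision, 206.86 × 0.821 = 169.83206 g; 0.821 has 3 s.f., so the result keeps min(4, 3) = 3 s.f.
Rounded to 3 significant figures: 170. g.

170. g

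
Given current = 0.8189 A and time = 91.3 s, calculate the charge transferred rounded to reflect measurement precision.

74.8 C

charge transferred = 0.8189 A × 91.3 s = 74.76557 C.
0.8189 has 4 significant figures; 91.3 has 3.
Division/multiplication keeps the fewest: 3 significant figures.
Rounded: 74.8 C.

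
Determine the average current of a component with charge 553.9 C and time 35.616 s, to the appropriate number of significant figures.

15.55 A

average current = 553.9 C ÷ 35.616 s = 15.5519991015… A.
553.9 has 4 significant figures; 35.616 has 5.
Division/multiplication keeps the fewest: 4 significant figures.
Rounded: 15.55 A.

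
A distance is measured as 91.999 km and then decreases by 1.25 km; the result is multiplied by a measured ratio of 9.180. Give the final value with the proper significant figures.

833.1 km

91.999 km − 1.25 km = 90.749 km; the difference is limited to 2 decimal places (4 s.f.).
Carrying full precision, 90.749 × 9.180 = 833.07582 km; 9.180 has 4 s.f., so the result keeps min(4, 4) = 4 s.f.
Rounded to 4 significant figures: 833.1 km.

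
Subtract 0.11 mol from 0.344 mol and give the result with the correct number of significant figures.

0.344 mol − 0.11 mol = 0.234 mol.
Addition/subtraction keeps the fewest decimal places: 0.344 → 3 decimal places, 0.11 → 2 decimal places; limit is 2.
Rounded to 2 decimal places: 0.23 mol.

0.23 mol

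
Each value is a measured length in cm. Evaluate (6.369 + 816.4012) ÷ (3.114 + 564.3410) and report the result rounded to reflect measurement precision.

1.44993

6.369 + 816.4012 = 822.7702, limited to 3 d.p. → 6 s.f.; 3.114 + 564.3410 = 567.4550, limited to 3 d.p. → 6 s.f.
Carrying full precision, 822.7702 ÷ 567.4550 = 1.44993030284…; keep min(6, 6) = 6 s.f.
Rounded to 6 significant figures: 1.44993.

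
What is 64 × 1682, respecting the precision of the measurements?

1.1 × 10⁵

64 × 1682 = 107648
Multiplication/division keeps the fewest significant figures: 64 → 2 s.f., 1682 → 4 s.f.; limit is 2.
Rounded to 2 significant figures: 1.1 × 10⁵.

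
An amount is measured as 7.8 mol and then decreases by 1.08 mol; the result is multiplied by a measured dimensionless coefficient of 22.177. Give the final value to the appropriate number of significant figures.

1.5 × 10^2 mol

7.8 mol − 1.08 mol = 6.72 mol; the difference is limited to 1 decimal place (2 s.f.).
Carrying full precision, 6.72 × 22.177 = 149.02944 mol; 22.177 has 5 s.f., so the result keeps min(2, 5) = 2 s.f.
Rounded to 2 significant figures: 1.5 × 10^2 mol.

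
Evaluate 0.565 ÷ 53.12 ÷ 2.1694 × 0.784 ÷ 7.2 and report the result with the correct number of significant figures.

0.565 ÷ 53.12 ÷ 2.1694 × 0.784 ÷ 7.2 = 0.000533868518541…
Multiplication/division keeps the fewest significant figures: 0.565 → 3 s.f., 53.12 → 4 s.f., 2.1694 → 5 s.f., 0.784 → 3 s.f., 7.2 → 2 s.f.; limit is 2.
Rounded to 2 significant figures: 5.3 × 10⁻⁴.

5.3 × 10⁻⁴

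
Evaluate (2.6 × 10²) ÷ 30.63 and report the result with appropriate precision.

(2.6 × 10²) ÷ 30.63 = 8.4884100555…
Multiplication/division keeps the fewest significant figures: 2.6 × 10² → 2 s.f., 30.63 → 4 s.f.; limit is 2.
Rounded to 2 significant figures: 8.5.

8.5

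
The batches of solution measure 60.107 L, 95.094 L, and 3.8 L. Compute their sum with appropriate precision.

60.107 L + 95.094 L + 3.8 L = 159.001 L.
Addition/subtraction keeps the fewest decimal places: 60.107 → 3 decimal places, 95.094 → 3 decimal places, 3.8 → 1 decimal place; limit is 1.
Rounded to 1 decimal place: 159.0 L.

159.0 L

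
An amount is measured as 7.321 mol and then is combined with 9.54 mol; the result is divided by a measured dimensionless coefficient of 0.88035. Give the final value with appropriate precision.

7.321 mol + 9.54 mol = 16.861 mol; the sum is limited to 2 decimal places (4 s.f.).
Carrying full precision, 16.861 ÷ 0.88035 = 19.1526097575… mol; 0.88035 has 5 s.f., so the result keeps min(4, 5) = 4 s.f.
Rounded to 4 significant figures: 19.15 mol.

19.15 mol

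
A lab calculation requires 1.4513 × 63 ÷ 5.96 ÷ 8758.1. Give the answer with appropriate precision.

0.0018

1.4513 × 63 ÷ 5.96 ÷ 8758.1 = 0.00175162681618…
Multiplication/division keeps the fewest significant figures: 1.4513 → 5 s.f., 63 → 2 s.f., 5.96 → 3 s.f., 8758.1 → 5 s.f.; limit is 2.
Rounded to 2 significant figures: 0.0018.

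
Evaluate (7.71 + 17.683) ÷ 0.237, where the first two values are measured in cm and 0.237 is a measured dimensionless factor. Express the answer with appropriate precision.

7.71 cm + 17.683 cm = 25.393 cm; the sum is limited to 2 decimal places (4 s.f.).
Carrying full precision, 25.393 ÷ 0.237 = 107.143459916… cm; 0.237 has 3 s.f., so the result keeps min(4, 3) = 3 s.f.
Rounded to 3 significant figures: 107 cm.

107 cm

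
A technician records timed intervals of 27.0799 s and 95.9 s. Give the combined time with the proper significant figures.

27.0799 s + 95.9 s = 122.9799 s.
Addition/subtraction keeps the fewest decimal places: 27.0799 → 4 decimal places, 95.9 → 1 decimal place; limit is 1.
Rounded to 1 decimal place: 123.0 s.

123.0 s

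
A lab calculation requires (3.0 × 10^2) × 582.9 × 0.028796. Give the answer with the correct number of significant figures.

(3.0 × 10^2) × 582.9 × 0.028796 = 5035.55652
Multiplication/division keeps the fewest significant figures: 3.0 × 10^2 → 2 s.f., 582.9 → 4 s.f., 0.028796 → 5 s.f.; limit is 2.
Rounded to 2 significant figures: 5.0 × 10^3.

5.0 × 10^3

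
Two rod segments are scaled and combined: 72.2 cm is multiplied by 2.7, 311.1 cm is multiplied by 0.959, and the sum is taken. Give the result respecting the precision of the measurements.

72.2 × 2.7 = 194.94 → 1.9 × 10^2 cm (2 s.f., last digit at the 10^1 place).
311.1 × 0.959 = 298.3449 → 298 cm (3 s.f., last digit at the 10^0 place).
Sum: 493.2849 cm; keep the coarser place, 10^1.
Result: 4.9 × 10^2 cm.

4.9 × 10^2 cm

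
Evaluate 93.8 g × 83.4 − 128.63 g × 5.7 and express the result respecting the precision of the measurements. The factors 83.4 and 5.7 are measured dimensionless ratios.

93.8 × 83.4 = 7822.92 → 7.82 × 10^3 g (3 s.f., last digit at the 10^1 place).
128.63 × 5.7 = 733.191 → 7.3 × 10^2 g (2 s.f., last digit at the 10^1 place).
Difference: 7089.729 g; keep the coarser place, 10^1.
Result: 7.09 × 10^3 g.

7.09 × 10^3 g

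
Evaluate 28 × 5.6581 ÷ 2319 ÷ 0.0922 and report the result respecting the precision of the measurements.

0.74

28 × 5.6581 ÷ 2319 ÷ 0.0922 = 0.740963782167…
Multiplication/division keeps the fewest significant figures: 28 → 2 s.f., 5.6581 → 5 s.f., 2319 → 4 s.f., 0.0922 → 3 s.f.; limit is 2.
Rounded to 2 significant figures: 0.74.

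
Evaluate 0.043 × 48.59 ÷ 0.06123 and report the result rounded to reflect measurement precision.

0.043 × 48.59 ÷ 0.06123 = 34.1233055692…
Multiplication/division keeps the fewest significant figures: 0.043 → 2 s.f., 48.59 → 4 s.f., 0.06123 → 4 s.f.; limit is 2.
Rounded to 2 significant figures: 34.

34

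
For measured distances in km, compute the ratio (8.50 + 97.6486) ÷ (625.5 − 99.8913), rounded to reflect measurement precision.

0.2020

8.50 + 97.6486 = 106.1486, limited to 2 d.p. → 5 s.f.; 625.5 − 99.8913 = 525.6087, limited to 1 d.p. → 4 s.f.
Carrying full precision, 106.1486 ÷ 525.6087 = 0.201953658682…; keep min(5, 4) = 4 s.f.
Rounded to 4 significant figures: 0.2020.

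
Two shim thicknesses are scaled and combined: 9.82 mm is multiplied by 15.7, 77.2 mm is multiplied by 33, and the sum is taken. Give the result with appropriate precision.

2.7 × 10^3 mm

9.82 × 15.7 = 154.174 → 154 mm (3 s.f., last digit at the 10^0 place).
77.2 × 33 = 2547.6 → 2.5 × 10^3 mm (2 s.f., last digit at the 10^2 place).
Sum: 2701.774 mm; keep the coarser place, 10^2.
Result: 2.7 × 10^3 mm.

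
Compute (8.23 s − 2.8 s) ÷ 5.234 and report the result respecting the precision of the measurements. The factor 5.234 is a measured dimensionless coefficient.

1.0 s

8.23 s − 2.8 s = 5.43 s; the difference is limited to 1 decimal place (2 s.f.).
Carrying full precision, 5.43 ÷ 5.234 = 1.03744745892… s; 5.234 has 4 s.f., so the result keeps min(2, 4) = 2 s.f.
Rounded to 2 significant figures: 1.0 s.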